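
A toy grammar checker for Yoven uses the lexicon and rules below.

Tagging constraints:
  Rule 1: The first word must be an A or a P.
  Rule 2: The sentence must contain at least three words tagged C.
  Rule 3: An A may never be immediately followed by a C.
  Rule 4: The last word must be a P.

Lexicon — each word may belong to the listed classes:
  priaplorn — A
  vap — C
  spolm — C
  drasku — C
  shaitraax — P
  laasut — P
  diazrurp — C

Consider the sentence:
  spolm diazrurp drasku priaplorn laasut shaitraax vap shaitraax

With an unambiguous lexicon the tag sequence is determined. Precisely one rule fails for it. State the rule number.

Fixed tagging: C C C A P P C P.
Applying the rules: R1 violated, R2 holds, R3 holds, R4 holds.
Only rule 1 fails.

1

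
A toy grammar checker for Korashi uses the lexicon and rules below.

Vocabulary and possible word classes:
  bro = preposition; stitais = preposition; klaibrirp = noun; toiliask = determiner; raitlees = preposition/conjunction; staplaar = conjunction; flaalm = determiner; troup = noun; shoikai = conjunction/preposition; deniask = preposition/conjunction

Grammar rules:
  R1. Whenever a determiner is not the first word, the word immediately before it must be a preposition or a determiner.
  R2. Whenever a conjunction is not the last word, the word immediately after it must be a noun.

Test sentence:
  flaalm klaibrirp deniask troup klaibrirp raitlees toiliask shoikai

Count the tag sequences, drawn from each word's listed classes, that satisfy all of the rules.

4

Candidates per position — 1:flaalm {determiner}; 2:klaibrirp {noun}; 3:deniask {preposition,conjunction}; 4:troup {noun}; 5:klaibrirp {noun}; 6:raitlees {preposition,conjunction}; 7:toiliask {determiner}; 8:shoikai {conjunction,preposition}.
There are 8 candidate sequences in total.
The sequences that satisfy every rule: determiner noun preposition noun noun preposition determiner conjunction; determiner noun preposition noun noun preposition determiner preposition; determiner noun conjunction noun noun preposition determiner conjunction; determiner noun conjunction noun noun preposition determiner preposition.
Count = 4.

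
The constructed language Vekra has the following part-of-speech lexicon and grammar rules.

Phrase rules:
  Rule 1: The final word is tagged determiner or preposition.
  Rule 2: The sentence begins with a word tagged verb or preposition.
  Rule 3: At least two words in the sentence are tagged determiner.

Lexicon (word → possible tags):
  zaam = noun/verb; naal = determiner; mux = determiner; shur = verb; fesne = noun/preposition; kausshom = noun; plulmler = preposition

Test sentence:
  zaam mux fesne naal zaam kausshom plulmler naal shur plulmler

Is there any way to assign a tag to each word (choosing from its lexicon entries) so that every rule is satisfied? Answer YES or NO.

Candidates per position — 1:zaam {noun,verb}; 2:mux {determiner}; 3:fesne {noun,preposition}; 4:naal {determiner}; 5:zaam {noun,verb}; 6:kausshom {noun}; 7:plulmler {preposition}; 8:naal {determiner}; 9:shur {verb}; 10:plulmler {preposition}.
One satisfying assignment: verb determiner noun determiner verb noun preposition determiner verb preposition.
Verifying each rule — rule 1 satisfied; rule 2 satisfied; rule 3 satisfied.

YES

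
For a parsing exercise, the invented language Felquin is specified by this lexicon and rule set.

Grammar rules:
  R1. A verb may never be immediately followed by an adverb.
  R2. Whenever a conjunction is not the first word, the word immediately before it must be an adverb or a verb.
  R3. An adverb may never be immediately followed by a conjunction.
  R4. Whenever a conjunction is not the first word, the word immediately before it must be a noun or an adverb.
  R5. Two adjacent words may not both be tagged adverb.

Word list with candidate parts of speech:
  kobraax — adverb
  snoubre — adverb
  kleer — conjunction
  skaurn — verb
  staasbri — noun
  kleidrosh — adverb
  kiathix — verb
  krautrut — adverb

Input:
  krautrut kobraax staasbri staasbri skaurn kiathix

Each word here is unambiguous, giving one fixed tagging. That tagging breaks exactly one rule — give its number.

Fixed tagging: adverb adverb noun noun verb verb.
Applying the rules: R1 pass, R2 pass, R3 pass, R4 pass, R5 fail.
Only rule 5 fails.

5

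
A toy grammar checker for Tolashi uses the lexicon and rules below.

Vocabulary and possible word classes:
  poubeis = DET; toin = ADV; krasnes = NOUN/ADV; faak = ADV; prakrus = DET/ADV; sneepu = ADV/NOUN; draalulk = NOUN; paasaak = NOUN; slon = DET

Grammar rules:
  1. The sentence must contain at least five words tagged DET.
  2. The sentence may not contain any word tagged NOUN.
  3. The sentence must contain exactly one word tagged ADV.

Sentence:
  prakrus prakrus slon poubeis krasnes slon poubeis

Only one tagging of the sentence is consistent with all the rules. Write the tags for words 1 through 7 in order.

DET DET DET DET ADV DET DET

Candidates per position — 1:prakrus {DET,ADV}; 2:prakrus {DET,ADV}; 3:slon {DET}; 4:poubeis {DET}; 5:krasnes {NOUN,ADV}; 6:slon {DET}; 7:poubeis {DET}.
If word 5 were NOUN, no tagging could satisfy rule 2; so word 5 is ADV.
If word 1 were ADV, no tagging could satisfy rule 3; so word 1 is DET.
If word 2 were ADV, no tagging could satisfy rule 3; so word 2 is DET.
So the tagging must be: DET DET DET DET ADV DET DET.
Verifying each rule — rule 1 ✓; rule 2 ✓; rule 3 ✓.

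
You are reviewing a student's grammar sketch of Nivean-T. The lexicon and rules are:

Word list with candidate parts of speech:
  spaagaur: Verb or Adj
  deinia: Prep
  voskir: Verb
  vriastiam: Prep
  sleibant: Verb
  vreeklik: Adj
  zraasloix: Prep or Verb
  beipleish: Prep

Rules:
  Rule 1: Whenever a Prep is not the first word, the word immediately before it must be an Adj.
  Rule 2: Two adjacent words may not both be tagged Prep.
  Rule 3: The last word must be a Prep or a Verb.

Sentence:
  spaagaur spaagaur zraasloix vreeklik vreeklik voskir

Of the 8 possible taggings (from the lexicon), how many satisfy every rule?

6

Candidates per position — 1:spaagaur {Verb,Adj}; 2:spaagaur {Verb,Adj}; 3:zraasloix {Prep,Verb}; 4:vreeklik {Adj}; 5:vreeklik {Adj}; 6:voskir {Verb}.
There are 8 candidate sequences in total.
Checking each against the rules leaves 6 sequences.
Count = 6.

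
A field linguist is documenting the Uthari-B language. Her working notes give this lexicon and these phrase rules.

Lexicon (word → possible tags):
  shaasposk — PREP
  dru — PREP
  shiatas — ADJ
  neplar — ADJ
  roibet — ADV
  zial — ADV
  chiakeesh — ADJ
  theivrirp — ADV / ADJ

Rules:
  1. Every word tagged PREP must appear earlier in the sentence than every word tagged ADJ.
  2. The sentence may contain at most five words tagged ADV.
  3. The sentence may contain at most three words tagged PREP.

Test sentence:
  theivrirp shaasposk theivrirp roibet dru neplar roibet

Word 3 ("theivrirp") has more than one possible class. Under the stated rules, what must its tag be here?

ADV

Candidates per position — 1:theivrirp {ADV,ADJ}; 2:shaasposk {PREP}; 3:theivrirp {ADV,ADJ}; 4:roibet {ADV}; 5:dru {PREP}; 6:neplar {ADJ}; 7:roibet {ADV}.
Position 1: tagging it ADJ would leave rule 1 unsatisfiable, so it must be ADV.
Position 3: tagging it ADJ would leave rule 1 unsatisfiable, so it must be ADV.
The only consistent sequence is: ADV PREP ADV ADV PREP ADJ ADV.
Rule-by-rule: rule 1 satisfied; rule 2 satisfied; rule 3 satisfied.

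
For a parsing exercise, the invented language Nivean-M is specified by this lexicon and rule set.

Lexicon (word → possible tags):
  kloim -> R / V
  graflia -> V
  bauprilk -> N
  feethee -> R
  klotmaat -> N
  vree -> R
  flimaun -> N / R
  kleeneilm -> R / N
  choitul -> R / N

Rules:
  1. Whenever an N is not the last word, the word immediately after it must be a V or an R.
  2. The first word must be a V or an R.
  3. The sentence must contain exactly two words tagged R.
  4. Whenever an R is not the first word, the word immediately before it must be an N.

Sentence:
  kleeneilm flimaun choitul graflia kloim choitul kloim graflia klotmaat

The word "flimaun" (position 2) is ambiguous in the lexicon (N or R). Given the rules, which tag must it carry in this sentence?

Candidates per position — 1:kleeneilm {R,N}; 2:flimaun {N,R}; 3:choitul {R,N}; 4:graflia {V}; 5:kloim {R,V}; 6:choitul {R,N}; 7:kloim {R,V}; 8:graflia {V}; 9:klotmaat {N}.
At position 1, choosing N makes rule 2 impossible to satisfy; hence R.
At position 2, choosing R makes rule 4 impossible to satisfy; hence N.
At position 3, choosing N makes rule 1 impossible to satisfy; hence R.
At position 5, choosing R makes rule 3 impossible to satisfy; hence V.
At position 6, choosing R makes rule 3 impossible to satisfy; hence N.
At position 7, choosing R makes rule 3 impossible to satisfy; hence V.
So the tagging must be: R N R V V N V V N.
Verifying each rule — rule 1 satisfied; rule 2 satisfied; rule 3 satisfied; rule 4 satisfied.

N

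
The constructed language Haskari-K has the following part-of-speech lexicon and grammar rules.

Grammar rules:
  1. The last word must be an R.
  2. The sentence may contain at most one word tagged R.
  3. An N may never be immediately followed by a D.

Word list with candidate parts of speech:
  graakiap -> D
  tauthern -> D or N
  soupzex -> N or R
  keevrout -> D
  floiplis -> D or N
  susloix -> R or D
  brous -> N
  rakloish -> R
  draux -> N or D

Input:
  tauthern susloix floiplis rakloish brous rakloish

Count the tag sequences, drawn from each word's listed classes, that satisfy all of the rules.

0

Candidates per position — 1:tauthern {D,N}; 2:susloix {R,D}; 3:floiplis {D,N}; 4:rakloish {R}; 5:brous {N}; 6:rakloish {R}.
There are 8 candidate sequences in total.
Rule 2 cannot be satisfied by any choice of tags from the lexicon.
So there is no consistent tagging.
Count = 0.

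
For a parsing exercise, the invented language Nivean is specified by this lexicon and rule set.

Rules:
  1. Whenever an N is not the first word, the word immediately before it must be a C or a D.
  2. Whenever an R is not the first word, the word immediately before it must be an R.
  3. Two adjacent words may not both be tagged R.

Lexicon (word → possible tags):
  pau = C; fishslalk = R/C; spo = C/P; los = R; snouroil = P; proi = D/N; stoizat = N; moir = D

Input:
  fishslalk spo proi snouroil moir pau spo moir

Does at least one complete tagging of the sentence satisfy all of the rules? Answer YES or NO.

Candidates per position — 1:fishslalk {R,C}; 2:spo {C,P}; 3:proi {D,N}; 4:snouroil {P}; 5:moir {D}; 6:pau {C}; 7:spo {C,P}; 8:moir {D}.
One satisfying assignment: R C N P D C P D.
Check: rule 1 holds; rule 2 holds; rule 3 holds.

YES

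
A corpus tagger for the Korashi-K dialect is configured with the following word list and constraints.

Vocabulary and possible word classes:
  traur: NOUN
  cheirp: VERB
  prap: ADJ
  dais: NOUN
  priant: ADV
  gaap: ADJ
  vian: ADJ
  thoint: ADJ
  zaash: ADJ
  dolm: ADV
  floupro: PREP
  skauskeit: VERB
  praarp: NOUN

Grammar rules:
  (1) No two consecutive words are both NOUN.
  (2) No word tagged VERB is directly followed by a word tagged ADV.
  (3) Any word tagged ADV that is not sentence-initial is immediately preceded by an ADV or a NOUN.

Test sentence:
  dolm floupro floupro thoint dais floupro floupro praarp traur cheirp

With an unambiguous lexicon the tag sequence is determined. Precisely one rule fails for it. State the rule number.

1

Fixed tagging: ADV PREP PREP ADJ NOUN PREP PREP NOUN NOUN VERB.
Checking each rule: R1 violated, R2 holds, R3 holds.
Only rule 1 fails.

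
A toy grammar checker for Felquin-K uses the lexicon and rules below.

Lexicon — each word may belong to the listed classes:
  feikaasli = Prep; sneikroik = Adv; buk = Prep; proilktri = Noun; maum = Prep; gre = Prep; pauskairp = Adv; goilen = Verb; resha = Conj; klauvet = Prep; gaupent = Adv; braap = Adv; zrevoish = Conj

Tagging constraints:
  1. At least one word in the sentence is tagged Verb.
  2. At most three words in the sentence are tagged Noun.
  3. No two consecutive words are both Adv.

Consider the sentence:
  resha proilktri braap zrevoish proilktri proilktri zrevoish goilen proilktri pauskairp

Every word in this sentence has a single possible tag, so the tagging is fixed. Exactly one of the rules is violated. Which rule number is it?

Fixed tagging: Conj Noun Adv Conj Noun Noun Conj Verb Noun Adv.
Rule check: R1 ✓, R2 ✗, R3 ✓.
Only rule 2 fails.

2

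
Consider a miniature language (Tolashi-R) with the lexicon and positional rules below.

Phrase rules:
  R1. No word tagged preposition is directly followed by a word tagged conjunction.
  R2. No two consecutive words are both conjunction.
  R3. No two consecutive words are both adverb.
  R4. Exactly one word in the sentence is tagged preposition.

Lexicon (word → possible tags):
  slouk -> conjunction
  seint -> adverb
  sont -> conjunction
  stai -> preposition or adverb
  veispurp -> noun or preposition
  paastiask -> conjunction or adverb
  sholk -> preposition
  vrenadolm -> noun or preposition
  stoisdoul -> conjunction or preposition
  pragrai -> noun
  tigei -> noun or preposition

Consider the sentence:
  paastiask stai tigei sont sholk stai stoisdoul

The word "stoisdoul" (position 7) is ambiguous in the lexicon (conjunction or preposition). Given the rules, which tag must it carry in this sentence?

Candidates per position — 1:paastiask {conjunction,adverb}; 2:stai {preposition,adverb}; 3:tigei {noun,preposition}; 4:sont {conjunction}; 5:sholk {preposition}; 6:stai {preposition,adverb}; 7:stoisdoul {conjunction,preposition}.
At position 2, choosing preposition makes rule 4 impossible to satisfy; hence adverb.
At position 3, choosing preposition makes rule 1 impossible to satisfy; hence noun.
At position 6, choosing preposition makes rule 4 impossible to satisfy; hence adverb.
At position 7, choosing preposition makes rule 4 impossible to satisfy; hence conjunction.
At position 1, choosing adverb makes rule 3 impossible to satisfy; hence conjunction.
So the tagging must be: conjunction adverb noun conjunction preposition adverb conjunction.
Checking: rule 1 satisfied; rule 2 satisfied; rule 3 satisfied; rule 4 satisfied.

conjunction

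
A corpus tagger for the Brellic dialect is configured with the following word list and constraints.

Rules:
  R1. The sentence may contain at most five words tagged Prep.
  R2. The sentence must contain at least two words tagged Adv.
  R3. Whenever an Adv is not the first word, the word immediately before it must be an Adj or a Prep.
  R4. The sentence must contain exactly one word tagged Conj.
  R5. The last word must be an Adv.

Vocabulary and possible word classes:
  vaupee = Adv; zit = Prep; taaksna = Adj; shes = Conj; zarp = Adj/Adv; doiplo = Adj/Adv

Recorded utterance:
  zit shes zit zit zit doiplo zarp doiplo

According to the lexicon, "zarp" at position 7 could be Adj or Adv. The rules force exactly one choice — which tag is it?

Candidates per position — 1:zit {Prep}; 2:shes {Conj}; 3:zit {Prep}; 4:zit {Prep}; 5:zit {Prep}; 6:doiplo {Adj,Adv}; 7:zarp {Adj,Adv}; 8:doiplo {Adj,Adv}.
Position 8: Adj is ruled out by rule 5; that leaves Adv.
Position 7: Adv is ruled out by rule 3; that leaves Adj.
Position 6: Adj is ruled out by rule 2; that leaves Adv.
That leaves exactly one tagging: Prep Conj Prep Prep Prep Adv Adj Adv.
Checking: rule 1 ok; rule 2 ok; rule 3 ok; rule 4 ok; rule 5 ok.

Adj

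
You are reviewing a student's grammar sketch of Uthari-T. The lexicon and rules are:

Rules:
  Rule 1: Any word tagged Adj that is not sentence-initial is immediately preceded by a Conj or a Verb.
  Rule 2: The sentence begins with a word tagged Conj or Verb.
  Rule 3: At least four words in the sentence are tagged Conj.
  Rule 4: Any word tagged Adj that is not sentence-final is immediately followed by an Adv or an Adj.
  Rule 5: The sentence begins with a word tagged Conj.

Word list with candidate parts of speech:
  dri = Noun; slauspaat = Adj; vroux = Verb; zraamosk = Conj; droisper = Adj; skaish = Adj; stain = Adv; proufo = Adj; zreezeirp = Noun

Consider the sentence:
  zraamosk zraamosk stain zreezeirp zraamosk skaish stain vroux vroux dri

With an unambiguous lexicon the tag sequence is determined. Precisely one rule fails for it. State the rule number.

Fixed tagging: Conj Conj Adv Noun Conj Adj Adv Verb Verb Noun.
Rule check: R1 pass, R2 pass, R3 fail, R4 pass, R5 pass.
Only rule 3 fails.

3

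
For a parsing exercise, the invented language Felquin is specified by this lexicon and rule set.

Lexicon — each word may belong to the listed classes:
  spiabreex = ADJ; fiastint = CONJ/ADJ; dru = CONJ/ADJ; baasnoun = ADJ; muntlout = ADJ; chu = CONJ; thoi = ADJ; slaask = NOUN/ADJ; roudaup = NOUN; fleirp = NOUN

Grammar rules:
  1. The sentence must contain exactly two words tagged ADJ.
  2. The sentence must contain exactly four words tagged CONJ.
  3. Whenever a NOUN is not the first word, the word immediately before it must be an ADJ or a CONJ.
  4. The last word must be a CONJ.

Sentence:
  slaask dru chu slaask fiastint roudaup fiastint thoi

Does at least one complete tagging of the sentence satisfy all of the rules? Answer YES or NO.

Candidates per position — 1:slaask {NOUN,ADJ}; 2:dru {CONJ,ADJ}; 3:chu {CONJ}; 4:slaask {NOUN,ADJ}; 5:fiastint {CONJ,ADJ}; 6:roudaup {NOUN}; 7:fiastint {CONJ,ADJ}; 8:thoi {ADJ}.
Rule 4 cannot be satisfied by any choice of tags from the lexicon.
So there is no consistent tagging.

NO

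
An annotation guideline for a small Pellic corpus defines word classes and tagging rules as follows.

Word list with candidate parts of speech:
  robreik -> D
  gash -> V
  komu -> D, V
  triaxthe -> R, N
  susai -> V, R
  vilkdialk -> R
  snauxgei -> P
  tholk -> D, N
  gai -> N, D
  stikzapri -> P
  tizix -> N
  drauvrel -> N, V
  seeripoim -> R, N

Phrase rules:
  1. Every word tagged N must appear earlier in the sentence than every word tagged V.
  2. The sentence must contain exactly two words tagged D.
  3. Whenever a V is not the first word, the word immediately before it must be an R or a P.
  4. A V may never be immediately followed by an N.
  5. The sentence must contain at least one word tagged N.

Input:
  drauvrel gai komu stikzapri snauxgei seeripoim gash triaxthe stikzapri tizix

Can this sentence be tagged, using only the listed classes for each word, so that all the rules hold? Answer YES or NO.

Candidates per position — 1:drauvrel {N,V}; 2:gai {N,D}; 3:komu {D,V}; 4:stikzapri {P}; 5:snauxgei {P}; 6:seeripoim {R,N}; 7:gash {V}; 8:triaxthe {R,N}; 9:stikzapri {P}; 10:tizix {N}.
Rule 1 cannot be satisfied by any choice of tags from the lexicon.
So there is no consistent tagging.

NO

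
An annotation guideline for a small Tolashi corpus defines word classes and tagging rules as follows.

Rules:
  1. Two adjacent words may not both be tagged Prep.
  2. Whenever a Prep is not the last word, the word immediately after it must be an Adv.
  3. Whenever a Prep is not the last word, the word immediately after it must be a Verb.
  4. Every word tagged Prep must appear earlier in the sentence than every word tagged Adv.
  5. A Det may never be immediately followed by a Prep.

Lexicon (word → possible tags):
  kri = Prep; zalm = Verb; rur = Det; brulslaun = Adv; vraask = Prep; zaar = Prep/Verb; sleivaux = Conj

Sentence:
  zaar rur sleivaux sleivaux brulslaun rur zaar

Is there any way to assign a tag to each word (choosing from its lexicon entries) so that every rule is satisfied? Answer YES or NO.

YES

Candidates per position — 1:zaar {Prep,Verb}; 2:rur {Det}; 3:sleivaux {Conj}; 4:sleivaux {Conj}; 5:brulslaun {Adv}; 6:rur {Det}; 7:zaar {Prep,Verb}.
One satisfying assignment: Verb Det Conj Conj Adv Det Verb.
Rule-by-rule: rule 1 ok; rule 2 ok; rule 3 ok; rule 4 ok; rule 5 ok.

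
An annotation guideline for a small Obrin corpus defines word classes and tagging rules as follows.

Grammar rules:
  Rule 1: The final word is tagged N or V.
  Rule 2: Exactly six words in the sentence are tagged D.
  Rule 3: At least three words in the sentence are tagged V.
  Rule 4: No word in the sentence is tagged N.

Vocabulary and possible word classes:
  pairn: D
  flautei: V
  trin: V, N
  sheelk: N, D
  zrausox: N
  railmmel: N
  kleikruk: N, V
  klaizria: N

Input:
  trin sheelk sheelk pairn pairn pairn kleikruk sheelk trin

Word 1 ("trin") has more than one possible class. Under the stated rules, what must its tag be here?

V

Candidates per position — 1:trin {V,N}; 2:sheelk {N,D}; 3:sheelk {N,D}; 4:pairn {D}; 5:pairn {D}; 6:pairn {D}; 7:kleikruk {N,V}; 8:sheelk {N,D}; 9:trin {V,N}.
Position 1: N is ruled out by rule 3; that leaves V.
Position 2: N is ruled out by rule 2; that leaves D.
Position 3: N is ruled out by rule 2; that leaves D.
Position 7: N is ruled out by rule 3; that leaves V.
Position 8: N is ruled out by rule 2; that leaves D.
Position 9: N is ruled out by rule 3; that leaves V.
The unique satisfying tagging is: V D D D D D V D V.
Checking: rule 1 satisfied; rule 2 satisfied; rule 3 satisfied; rule 4 satisfied.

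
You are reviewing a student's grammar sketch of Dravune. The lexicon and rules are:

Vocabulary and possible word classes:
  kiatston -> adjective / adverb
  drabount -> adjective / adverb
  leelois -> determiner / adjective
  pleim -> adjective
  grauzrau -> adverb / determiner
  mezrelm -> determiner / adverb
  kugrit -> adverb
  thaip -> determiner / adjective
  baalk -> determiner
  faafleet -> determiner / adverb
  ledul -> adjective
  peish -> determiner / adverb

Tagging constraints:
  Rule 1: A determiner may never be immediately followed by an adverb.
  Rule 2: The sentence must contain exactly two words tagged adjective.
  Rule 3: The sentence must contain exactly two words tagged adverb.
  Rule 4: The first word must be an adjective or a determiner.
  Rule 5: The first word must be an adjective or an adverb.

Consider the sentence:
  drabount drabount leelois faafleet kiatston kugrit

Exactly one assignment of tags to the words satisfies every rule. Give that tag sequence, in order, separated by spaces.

Candidates per position — 1:drabount {adjective,adverb}; 2:drabount {adjective,adverb}; 3:leelois {determiner,adjective}; 4:faafleet {determiner,adverb}; 5:kiatston {adjective,adverb}; 6:kugrit {adverb}.
Word 1 cannot be adverb — rule 4 would then fail for every completion. It is adjective.
The remaining ambiguous positions (2, 3, 4, 5) are resolved jointly — only one combination satisfies every rule.
The unique satisfying tagging is: adjective adverb determiner determiner adjective adverb.
Checking: rule 1 ✓; rule 2 ✓; rule 3 ✓; rule 4 ✓; rule 5 ✓.

adjective adverb determiner determiner adjective adverb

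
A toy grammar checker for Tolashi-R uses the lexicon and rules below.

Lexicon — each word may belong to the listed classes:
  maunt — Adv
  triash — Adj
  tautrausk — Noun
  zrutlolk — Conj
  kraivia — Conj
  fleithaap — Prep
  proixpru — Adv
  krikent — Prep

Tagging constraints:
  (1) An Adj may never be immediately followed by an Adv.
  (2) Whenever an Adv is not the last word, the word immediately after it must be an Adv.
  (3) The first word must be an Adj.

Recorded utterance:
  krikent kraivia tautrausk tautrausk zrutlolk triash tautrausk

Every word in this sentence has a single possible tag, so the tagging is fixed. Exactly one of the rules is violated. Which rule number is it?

Fixed tagging: Prep Conj Noun Noun Conj Adj Noun.
Applying the rules: R1 holds, R2 holds, R3 violated.
Only rule 3 fails.

3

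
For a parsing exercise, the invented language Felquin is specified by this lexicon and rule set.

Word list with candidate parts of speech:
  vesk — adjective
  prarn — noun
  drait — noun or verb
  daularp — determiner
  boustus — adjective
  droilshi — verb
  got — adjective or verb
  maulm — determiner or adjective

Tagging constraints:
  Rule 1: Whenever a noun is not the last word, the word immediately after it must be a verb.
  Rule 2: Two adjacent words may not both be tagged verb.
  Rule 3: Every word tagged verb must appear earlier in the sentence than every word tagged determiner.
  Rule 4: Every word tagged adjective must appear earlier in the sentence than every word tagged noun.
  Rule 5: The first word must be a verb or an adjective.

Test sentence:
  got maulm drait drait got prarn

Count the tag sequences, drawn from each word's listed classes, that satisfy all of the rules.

2

Candidates per position — 1:got {adjective,verb}; 2:maulm {determiner,adjective}; 3:drait {noun,verb}; 4:drait {noun,verb}; 5:got {adjective,verb}; 6:prarn {noun}.
There are 32 candidate sequences in total.
The sequences that satisfy every rule: adjective adjective verb noun verb noun; verb adjective verb noun verb noun.
Count = 2.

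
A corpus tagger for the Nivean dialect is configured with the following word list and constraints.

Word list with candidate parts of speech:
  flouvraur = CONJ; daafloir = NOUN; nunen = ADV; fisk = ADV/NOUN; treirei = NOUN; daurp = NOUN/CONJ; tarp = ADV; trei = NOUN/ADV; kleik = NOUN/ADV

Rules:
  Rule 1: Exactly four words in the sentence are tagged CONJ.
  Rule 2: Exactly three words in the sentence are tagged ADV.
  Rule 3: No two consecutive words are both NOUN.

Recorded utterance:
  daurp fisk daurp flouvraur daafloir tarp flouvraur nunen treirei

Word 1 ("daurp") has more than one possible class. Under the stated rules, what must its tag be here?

CONJ

Candidates per position — 1:daurp {NOUN,CONJ}; 2:fisk {ADV,NOUN}; 3:daurp {NOUN,CONJ}; 4:flouvraur {CONJ}; 5:daafloir {NOUN}; 6:tarp {ADV}; 7:flouvraur {CONJ}; 8:nunen {ADV}; 9:treirei {NOUN}.
If word 1 were NOUN, no tagging could satisfy rule 1; so word 1 is CONJ.
If word 2 were NOUN, no tagging could satisfy rule 2; so word 2 is ADV.
If word 3 were NOUN, no tagging could satisfy rule 1; so word 3 is CONJ.
The only consistent sequence is: CONJ ADV CONJ CONJ NOUN ADV CONJ ADV NOUN.
Checking: rule 1 ✓; rule 2 ✓; rule 3 ✓.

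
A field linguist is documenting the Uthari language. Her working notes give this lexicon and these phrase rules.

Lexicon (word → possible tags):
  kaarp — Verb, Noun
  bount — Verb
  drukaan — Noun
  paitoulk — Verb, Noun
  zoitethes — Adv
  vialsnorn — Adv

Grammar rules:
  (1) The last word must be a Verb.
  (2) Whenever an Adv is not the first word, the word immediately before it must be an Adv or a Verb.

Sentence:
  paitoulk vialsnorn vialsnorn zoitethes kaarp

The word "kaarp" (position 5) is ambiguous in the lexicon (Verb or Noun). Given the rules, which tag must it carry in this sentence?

Verb

Candidates per position — 1:paitoulk {Verb,Noun}; 2:vialsnorn {Adv}; 3:vialsnorn {Adv}; 4:zoitethes {Adv}; 5:kaarp {Verb,Noun}.
At position 1, choosing Noun makes rule 2 impossible to satisfy; hence Verb.
At position 5, choosing Noun makes rule 1 impossible to satisfy; hence Verb.
That leaves exactly one tagging: Verb Adv Adv Adv Verb.
Verifying each rule — rule 1 ✓; rule 2 ✓.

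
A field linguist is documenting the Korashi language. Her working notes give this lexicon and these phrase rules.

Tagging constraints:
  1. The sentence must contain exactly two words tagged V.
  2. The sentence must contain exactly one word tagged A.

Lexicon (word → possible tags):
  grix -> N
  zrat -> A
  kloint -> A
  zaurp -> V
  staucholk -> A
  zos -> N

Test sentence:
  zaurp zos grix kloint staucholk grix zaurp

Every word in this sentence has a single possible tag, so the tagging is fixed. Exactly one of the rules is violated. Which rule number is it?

2

Fixed tagging: V N N A A N V.
Rule check: R1 ✓, R2 ✗.
Only rule 2 fails.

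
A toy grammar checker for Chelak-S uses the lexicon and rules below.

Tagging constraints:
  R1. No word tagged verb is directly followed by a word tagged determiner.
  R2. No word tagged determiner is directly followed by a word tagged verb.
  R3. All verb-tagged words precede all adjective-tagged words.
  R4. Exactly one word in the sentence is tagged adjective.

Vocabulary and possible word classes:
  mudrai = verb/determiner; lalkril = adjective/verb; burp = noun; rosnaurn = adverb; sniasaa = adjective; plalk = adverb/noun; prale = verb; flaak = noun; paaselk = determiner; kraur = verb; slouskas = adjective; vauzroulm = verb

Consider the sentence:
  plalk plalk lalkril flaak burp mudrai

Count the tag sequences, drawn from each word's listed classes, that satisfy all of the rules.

Candidates per position — 1:plalk {adverb,noun}; 2:plalk {adverb,noun}; 3:lalkril {adjective,verb}; 4:flaak {noun}; 5:burp {noun}; 6:mudrai {verb,determiner}.
There are 16 candidate sequences in total.
The sequences that satisfy every rule: adverb adverb adjective noun noun determiner; adverb noun adjective noun noun determiner; noun adverb adjective noun noun determiner; noun noun adjective noun noun determiner.
Count = 4.

4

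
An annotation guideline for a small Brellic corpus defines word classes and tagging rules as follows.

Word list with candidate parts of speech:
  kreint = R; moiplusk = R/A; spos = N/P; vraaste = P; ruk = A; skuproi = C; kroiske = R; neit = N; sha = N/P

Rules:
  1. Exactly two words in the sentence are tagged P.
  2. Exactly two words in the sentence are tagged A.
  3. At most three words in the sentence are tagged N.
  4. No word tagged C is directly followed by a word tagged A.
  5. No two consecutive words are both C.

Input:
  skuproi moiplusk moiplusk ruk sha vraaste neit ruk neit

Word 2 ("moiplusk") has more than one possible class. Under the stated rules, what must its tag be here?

Candidates per position — 1:skuproi {C}; 2:moiplusk {R,A}; 3:moiplusk {R,A}; 4:ruk {A}; 5:sha {N,P}; 6:vraaste {P}; 7:neit {N}; 8:ruk {A}; 9:neit {N}.
Position 2: tagging it A would leave rule 2 unsatisfiable, so it must be R.
Position 3: tagging it A would leave rule 2 unsatisfiable, so it must be R.
Position 5: tagging it N would leave rule 1 unsatisfiable, so it must be P.
The unique satisfying tagging is: C R R A P P N A N.
Rule-by-rule: rule 1 satisfied; rule 2 satisfied; rule 3 satisfied; rule 4 satisfied; rule 5 satisfied.

R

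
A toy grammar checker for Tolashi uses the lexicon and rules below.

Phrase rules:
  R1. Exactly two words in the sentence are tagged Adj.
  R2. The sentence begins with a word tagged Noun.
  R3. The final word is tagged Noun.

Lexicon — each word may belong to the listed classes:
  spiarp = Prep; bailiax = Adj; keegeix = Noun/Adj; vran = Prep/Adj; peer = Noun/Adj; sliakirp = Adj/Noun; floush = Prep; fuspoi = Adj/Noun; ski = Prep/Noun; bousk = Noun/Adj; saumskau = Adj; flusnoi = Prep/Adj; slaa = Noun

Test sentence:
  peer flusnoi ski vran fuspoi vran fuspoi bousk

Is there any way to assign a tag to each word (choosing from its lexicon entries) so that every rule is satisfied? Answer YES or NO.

Candidates per position — 1:peer {Noun,Adj}; 2:flusnoi {Prep,Adj}; 3:ski {Prep,Noun}; 4:vran {Prep,Adj}; 5:fuspoi {Adj,Noun}; 6:vran {Prep,Adj}; 7:fuspoi {Adj,Noun}; 8:bousk {Noun,Adj}.
One satisfying assignment: Noun Prep Prep Adj Noun Adj Noun Noun.
Verifying each rule — rule 1 satisfied; rule 2 satisfied; rule 3 satisfied.

YES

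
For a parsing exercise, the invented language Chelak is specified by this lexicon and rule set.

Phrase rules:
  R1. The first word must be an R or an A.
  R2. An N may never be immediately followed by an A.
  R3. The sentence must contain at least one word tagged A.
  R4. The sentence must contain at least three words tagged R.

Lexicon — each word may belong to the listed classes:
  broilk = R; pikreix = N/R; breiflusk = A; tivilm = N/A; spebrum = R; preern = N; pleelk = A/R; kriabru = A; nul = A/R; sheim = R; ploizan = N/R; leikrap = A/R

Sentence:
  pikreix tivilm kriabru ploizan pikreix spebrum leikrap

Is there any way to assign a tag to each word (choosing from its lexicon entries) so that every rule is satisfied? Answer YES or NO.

YES

Candidates per position — 1:pikreix {N,R}; 2:tivilm {N,A}; 3:kriabru {A}; 4:ploizan {N,R}; 5:pikreix {N,R}; 6:spebrum {R}; 7:leikrap {A,R}.
One satisfying assignment: R A A N R R R.
Rule-by-rule: rule 1 satisfied; rule 2 satisfied; rule 3 satisfied; rule 4 satisfied.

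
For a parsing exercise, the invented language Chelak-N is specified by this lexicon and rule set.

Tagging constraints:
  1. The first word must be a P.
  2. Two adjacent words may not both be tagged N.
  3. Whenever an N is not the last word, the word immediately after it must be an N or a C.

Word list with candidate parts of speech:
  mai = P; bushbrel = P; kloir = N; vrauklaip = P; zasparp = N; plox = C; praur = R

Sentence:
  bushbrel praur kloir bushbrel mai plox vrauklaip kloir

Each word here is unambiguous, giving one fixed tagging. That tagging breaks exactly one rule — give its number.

3

Fixed tagging: P R N P P C P N.
Rule check: R1 holds, R2 holds, R3 violated.
Only rule 3 fails.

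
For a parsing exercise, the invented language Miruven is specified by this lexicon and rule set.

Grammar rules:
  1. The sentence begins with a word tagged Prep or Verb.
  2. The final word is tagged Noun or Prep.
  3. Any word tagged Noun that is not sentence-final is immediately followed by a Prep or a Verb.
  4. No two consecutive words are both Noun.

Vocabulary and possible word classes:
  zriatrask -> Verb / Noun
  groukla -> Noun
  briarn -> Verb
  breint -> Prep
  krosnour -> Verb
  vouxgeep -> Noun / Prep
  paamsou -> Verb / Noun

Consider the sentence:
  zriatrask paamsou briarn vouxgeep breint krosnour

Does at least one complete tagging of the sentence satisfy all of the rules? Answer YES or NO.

NO

Candidates per position — 1:zriatrask {Verb,Noun}; 2:paamsou {Verb,Noun}; 3:briarn {Verb}; 4:vouxgeep {Noun,Prep}; 5:breint {Prep}; 6:krosnour {Verb}.
Rule 2 cannot be satisfied by any choice of tags from the lexicon.
So there is no consistent tagging.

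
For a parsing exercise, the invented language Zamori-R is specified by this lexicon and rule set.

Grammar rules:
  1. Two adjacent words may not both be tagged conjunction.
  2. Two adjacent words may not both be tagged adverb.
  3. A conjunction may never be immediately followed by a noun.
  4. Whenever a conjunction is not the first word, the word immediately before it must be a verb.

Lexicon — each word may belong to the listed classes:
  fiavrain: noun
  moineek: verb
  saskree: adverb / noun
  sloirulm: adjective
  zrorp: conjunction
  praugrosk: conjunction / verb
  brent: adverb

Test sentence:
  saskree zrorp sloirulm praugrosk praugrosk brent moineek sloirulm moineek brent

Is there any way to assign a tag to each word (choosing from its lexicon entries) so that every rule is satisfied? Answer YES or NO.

NO

Candidates per position — 1:saskree {adverb,noun}; 2:zrorp {conjunction}; 3:sloirulm {adjective}; 4:praugrosk {conjunction,verb}; 5:praugrosk {conjunction,verb}; 6:brent {adverb}; 7:moineek {verb}; 8:sloirulm {adjective}; 9:moineek {verb}; 10:brent {adverb}.
Rule 4 cannot be satisfied by any choice of tags from the lexicon.
So there is no consistent tagging.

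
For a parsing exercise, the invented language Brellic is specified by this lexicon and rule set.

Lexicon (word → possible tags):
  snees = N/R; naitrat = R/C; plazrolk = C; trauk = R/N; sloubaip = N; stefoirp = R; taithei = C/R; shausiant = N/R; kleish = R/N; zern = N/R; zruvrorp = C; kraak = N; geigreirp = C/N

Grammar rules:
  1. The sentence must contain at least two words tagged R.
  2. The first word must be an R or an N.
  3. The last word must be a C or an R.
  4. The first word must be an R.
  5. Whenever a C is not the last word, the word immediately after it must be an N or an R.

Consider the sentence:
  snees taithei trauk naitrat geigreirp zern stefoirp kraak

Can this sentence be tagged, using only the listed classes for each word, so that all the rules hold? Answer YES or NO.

NO

Candidates per position — 1:snees {N,R}; 2:taithei {C,R}; 3:trauk {R,N}; 4:naitrat {R,C}; 5:geigreirp {C,N}; 6:zern {N,R}; 7:stefoirp {R}; 8:kraak {N}.
Rule 3 cannot be satisfied by any choice of tags from the lexicon.
So there is no consistent tagging.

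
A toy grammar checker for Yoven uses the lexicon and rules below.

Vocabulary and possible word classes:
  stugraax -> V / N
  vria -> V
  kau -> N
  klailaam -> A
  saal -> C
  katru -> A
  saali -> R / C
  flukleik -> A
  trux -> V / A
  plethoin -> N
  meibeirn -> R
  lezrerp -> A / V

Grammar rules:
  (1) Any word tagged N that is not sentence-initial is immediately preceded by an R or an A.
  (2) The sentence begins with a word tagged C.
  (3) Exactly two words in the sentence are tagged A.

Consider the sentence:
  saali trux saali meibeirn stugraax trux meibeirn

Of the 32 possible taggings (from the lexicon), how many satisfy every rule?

Candidates per position — 1:saali {R,C}; 2:trux {V,A}; 3:saali {R,C}; 4:meibeirn {R}; 5:stugraax {V,N}; 6:trux {V,A}; 7:meibeirn {R}.
There are 32 candidate sequences in total.
The sequences that satisfy every rule: C A R R V A R; C A R R N A R; C A C R V A R; C A C R N A R.
Count = 4.

4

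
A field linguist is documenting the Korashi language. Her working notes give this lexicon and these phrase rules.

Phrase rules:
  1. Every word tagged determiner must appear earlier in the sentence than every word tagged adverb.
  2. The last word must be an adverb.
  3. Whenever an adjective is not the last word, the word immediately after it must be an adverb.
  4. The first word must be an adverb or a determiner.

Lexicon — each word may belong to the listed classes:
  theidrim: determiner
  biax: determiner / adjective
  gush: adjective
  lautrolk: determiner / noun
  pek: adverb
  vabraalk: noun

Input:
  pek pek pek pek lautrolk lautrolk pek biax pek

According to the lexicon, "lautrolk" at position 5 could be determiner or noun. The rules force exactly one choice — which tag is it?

Candidates per position — 1:pek {adverb}; 2:pek {adverb}; 3:pek {adverb}; 4:pek {adverb}; 5:lautrolk {determiner,noun}; 6:lautrolk {determiner,noun}; 7:pek {adverb}; 8:biax {determiner,adjective}; 9:pek {adverb}.
Position 5: determiner is ruled out by rule 1; that leaves noun.
Position 6: determiner is ruled out by rule 1; that leaves noun.
Position 8: determiner is ruled out by rule 1; that leaves adjective.
So the tagging must be: adverb adverb adverb adverb noun noun adverb adjective adverb.
Rule-by-rule: rule 1 ✓; rule 2 ✓; rule 3 ✓; rule 4 ✓.

noun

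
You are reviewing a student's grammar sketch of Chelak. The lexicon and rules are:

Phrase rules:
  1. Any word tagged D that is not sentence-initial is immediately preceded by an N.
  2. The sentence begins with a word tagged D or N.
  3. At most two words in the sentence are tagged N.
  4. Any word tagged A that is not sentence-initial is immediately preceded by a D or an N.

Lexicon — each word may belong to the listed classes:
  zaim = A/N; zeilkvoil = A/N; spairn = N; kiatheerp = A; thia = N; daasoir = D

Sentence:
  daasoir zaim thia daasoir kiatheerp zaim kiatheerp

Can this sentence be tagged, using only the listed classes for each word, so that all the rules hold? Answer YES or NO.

YES

Candidates per position — 1:daasoir {D}; 2:zaim {A,N}; 3:thia {N}; 4:daasoir {D}; 5:kiatheerp {A}; 6:zaim {A,N}; 7:kiatheerp {A}.
One satisfying assignment: D A N D A N A.
Checking: rule 1 ✓; rule 2 ✓; rule 3 ✓; rule 4 ✓.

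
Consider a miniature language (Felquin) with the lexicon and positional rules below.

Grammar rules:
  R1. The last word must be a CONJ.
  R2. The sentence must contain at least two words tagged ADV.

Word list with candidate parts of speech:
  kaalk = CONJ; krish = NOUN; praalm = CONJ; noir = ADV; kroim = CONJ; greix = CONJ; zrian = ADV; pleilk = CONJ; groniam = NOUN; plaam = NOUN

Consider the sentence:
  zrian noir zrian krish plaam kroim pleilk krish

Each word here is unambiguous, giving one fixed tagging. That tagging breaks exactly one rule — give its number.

Fixed tagging: ADV ADV ADV NOUN NOUN CONJ CONJ NOUN.
Checking each rule: R1 fails, R2 ok.
Only rule 1 fails.

1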